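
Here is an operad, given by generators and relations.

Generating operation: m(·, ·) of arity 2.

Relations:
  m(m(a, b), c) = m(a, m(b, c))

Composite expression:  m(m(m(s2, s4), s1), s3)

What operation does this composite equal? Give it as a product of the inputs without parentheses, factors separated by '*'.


s2 * s4 * s1 * s3

Key point: m is associative — brackets drop, the s-order remains.
m(s2, s4) reduces to s2 * s4
m(m(s2, s4), s1) reduces to s2 * s4 * s1
m(m(m(s2, s4), s1), s3) reduces to s2 * s4 * s1 * s3


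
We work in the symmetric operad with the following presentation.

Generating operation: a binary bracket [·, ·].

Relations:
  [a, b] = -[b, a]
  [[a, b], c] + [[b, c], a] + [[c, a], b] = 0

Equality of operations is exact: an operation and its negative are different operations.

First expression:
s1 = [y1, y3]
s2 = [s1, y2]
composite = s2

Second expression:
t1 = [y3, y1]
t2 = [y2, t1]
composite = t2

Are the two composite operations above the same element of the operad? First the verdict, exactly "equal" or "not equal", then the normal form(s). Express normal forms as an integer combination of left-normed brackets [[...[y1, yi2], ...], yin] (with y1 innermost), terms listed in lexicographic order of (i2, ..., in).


equal; the common form is [[y1, y3], y2]

Normal form of the first expression: [[y1, y3], y2]
Normal form of the second expression: [[y1, y3], y2]
Identical normal forms: equal.


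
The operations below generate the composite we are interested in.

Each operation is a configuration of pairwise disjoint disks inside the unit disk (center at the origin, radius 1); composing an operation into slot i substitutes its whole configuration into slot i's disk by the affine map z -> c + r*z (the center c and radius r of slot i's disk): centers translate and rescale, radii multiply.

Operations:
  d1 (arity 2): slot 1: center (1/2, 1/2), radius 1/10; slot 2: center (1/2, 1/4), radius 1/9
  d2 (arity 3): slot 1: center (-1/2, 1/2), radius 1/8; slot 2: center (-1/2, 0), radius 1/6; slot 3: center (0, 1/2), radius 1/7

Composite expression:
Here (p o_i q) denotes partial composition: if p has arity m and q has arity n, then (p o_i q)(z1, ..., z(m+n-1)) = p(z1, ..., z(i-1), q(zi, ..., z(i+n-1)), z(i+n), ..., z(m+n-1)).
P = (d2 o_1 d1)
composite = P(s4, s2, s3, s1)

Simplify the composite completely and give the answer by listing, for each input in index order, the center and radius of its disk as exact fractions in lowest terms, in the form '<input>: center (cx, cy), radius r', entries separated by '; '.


s1: center (0, 1/2), radius 1/7; s2: center (-7/16, 17/32), radius 1/72; s3: center (-1/2, 0), radius 1/6; s4: center (-7/16, 9/16), radius 1/80

Only the slot chain above each s matters under d2; compose those maps.
s4: after 2 affine steps, its disk has center (-7/16, 9/16), radius 1/80
s2: after 2 affine steps, its disk has center (-7/16, 17/32), radius 1/72
s3: after 1 affine step, its disk has center (-1/2, 0), radius 1/6
s1: after 1 affine step, its disk has center (0, 1/2), radius 1/7


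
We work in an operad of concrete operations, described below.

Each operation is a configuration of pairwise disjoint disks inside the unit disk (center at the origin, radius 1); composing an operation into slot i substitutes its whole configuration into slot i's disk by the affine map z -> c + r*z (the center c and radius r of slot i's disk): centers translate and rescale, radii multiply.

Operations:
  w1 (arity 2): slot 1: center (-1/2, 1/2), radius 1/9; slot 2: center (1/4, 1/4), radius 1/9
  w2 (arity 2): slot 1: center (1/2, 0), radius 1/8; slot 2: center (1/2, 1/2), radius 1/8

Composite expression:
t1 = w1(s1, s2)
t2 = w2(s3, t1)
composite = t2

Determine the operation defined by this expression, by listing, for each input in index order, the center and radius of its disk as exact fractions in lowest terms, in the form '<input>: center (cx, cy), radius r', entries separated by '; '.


s1: center (7/16, 9/16), radius 1/72; s2: center (17/32, 17/32), radius 1/72; s3: center (1/2, 0), radius 1/8

Only the slot chain above each s matters under w2; compose those maps.
s3 passes through 1 substitution, ending at center (1/2, 0), radius 1/8
s1 passes through 2 substitutions, ending at center (7/16, 9/16), radius 1/72
s2 passes through 2 substitutions, ending at center (17/32, 17/32), radius 1/72


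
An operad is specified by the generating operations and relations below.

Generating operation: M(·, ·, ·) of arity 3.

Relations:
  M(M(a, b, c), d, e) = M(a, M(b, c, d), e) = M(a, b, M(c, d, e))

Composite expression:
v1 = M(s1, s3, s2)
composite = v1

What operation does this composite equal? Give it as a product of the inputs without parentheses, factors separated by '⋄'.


s1 ⋄ s3 ⋄ s2

All parenthesizations of M agree; list the s-inputs left to right.
M(s1, s3, s2) linearizes to s1 ⋄ s3 ⋄ s2


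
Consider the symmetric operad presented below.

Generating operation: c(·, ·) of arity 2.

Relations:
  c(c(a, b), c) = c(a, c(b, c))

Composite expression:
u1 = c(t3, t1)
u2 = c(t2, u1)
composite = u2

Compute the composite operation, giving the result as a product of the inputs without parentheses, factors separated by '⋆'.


t2 ⋆ t3 ⋆ t1

Key point: c is associative — brackets drop, the t-order remains.
c(t3, t1) unparenthesizes to t3 ⋆ t1
c(t2, c(t3, t1)) unparenthesizes to t2 ⋆ t3 ⋆ t1


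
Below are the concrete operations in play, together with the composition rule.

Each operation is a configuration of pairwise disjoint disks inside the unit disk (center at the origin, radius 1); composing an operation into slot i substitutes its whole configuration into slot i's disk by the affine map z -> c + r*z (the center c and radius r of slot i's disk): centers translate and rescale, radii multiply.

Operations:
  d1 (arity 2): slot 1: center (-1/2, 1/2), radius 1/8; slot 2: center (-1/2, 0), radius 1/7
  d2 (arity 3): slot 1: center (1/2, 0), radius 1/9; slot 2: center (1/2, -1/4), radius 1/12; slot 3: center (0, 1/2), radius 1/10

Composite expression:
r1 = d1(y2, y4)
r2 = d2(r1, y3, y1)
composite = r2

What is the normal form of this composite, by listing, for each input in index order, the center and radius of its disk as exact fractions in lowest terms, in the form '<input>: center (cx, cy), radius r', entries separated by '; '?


Below d2, radii multiply path by path; the y-disk centers shift.
input y2: applying the 2 nested substitutions gives center (4/9, 1/18), radius 1/72
input y4: applying the 2 nested substitutions gives center (4/9, 0), radius 1/63
input y3: applying the 1 nested substitution gives center (1/2, -1/4), radius 1/12
input y1: applying the 1 nested substitution gives center (0, 1/2), radius 1/10

y1: center (0, 1/2), radius 1/10; y2: center (4/9, 1/18), radius 1/72; y3: center (1/2, -1/4), radius 1/12; y4: center (4/9, 0), radius 1/63


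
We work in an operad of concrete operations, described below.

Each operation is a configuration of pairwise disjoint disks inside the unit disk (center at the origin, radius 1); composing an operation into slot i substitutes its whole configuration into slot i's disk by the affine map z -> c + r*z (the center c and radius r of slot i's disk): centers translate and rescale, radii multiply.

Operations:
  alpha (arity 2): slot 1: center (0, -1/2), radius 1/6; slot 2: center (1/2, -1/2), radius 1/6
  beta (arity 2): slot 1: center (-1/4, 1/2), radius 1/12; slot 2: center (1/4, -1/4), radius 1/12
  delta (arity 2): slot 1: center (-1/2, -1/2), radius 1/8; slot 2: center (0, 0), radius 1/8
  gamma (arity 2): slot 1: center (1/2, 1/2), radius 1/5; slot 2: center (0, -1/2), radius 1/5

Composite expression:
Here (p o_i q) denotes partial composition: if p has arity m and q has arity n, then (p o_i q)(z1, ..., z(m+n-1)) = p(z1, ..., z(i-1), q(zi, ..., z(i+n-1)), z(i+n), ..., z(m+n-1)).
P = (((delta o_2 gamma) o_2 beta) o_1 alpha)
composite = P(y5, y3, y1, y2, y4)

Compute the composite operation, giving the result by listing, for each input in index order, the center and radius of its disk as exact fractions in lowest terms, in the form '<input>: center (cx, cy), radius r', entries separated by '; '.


Nesting under delta composes maps z -> c + r*z down each y-path.
y5: after 2 affine steps, its disk has center (-1/2, -9/16), radius 1/48
y3: after 2 affine steps, its disk has center (-7/16, -9/16), radius 1/48
y1: after 3 affine steps, its disk has center (9/160, 3/40), radius 1/480
y2: after 3 affine steps, its disk has center (11/160, 9/160), radius 1/480
y4: after 2 affine steps, its disk has center (0, -1/16), radius 1/40

y1: center (9/160, 3/40), radius 1/480; y2: center (11/160, 9/160), radius 1/480; y3: center (-7/16, -9/16), radius 1/48; y4: center (0, -1/16), radius 1/40; y5: center (-1/2, -9/16), radius 1/48


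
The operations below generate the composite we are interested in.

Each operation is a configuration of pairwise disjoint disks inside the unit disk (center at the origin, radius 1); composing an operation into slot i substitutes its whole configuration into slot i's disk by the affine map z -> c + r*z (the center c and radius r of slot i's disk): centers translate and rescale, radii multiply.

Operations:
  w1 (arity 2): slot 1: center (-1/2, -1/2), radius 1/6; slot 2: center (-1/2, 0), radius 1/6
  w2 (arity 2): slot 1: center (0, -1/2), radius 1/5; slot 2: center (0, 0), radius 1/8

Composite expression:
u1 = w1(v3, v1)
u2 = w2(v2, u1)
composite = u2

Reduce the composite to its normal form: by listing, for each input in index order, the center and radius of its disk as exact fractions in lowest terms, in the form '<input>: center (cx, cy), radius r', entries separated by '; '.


Each v-disk chains the slot maps above it in w2; radii multiply.
input v2: applying the 1 nested substitution gives center (0, -1/2), radius 1/5
input v3: applying the 2 nested substitutions gives center (-1/16, -1/16), radius 1/48
input v1: applying the 2 nested substitutions gives center (-1/16, 0), radius 1/48

v1: center (-1/16, 0), radius 1/48; v2: center (0, -1/2), radius 1/5; v3: center (-1/16, -1/16), radius 1/48


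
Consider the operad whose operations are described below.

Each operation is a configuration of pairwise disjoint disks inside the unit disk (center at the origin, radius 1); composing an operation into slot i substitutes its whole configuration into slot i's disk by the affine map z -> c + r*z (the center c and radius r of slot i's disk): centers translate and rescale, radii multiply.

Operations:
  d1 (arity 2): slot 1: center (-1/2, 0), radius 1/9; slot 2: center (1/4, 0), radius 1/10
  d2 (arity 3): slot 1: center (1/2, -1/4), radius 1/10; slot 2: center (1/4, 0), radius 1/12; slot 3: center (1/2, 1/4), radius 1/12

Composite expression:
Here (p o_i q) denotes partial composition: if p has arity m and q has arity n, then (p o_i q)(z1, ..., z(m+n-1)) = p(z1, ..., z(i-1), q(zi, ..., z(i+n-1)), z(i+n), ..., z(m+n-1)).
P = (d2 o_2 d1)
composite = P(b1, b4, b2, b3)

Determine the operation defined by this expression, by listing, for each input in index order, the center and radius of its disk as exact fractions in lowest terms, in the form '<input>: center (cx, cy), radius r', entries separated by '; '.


Each b-disk chains the slot maps above it in d2; radii multiply.
b1 passes through 1 substitution, ending at center (1/2, -1/4), radius 1/10
b4 passes through 2 substitutions, ending at center (5/24, 0), radius 1/108
b2 passes through 2 substitutions, ending at center (13/48, 0), radius 1/120
b3 passes through 1 substitution, ending at center (1/2, 1/4), radius 1/12

b1: center (1/2, -1/4), radius 1/10; b2: center (13/48, 0), radius 1/120; b3: center (1/2, 1/4), radius 1/12; b4: center (5/24, 0), radius 1/108


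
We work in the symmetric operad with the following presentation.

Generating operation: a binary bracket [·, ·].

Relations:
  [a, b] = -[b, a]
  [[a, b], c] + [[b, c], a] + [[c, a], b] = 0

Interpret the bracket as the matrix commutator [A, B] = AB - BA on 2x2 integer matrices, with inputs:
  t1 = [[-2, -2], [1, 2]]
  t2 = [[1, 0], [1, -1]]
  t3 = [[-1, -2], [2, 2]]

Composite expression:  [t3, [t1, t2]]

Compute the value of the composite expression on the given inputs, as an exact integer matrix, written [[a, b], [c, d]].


[t1, t2] = [[-2, 4], [6, 2]]
[t3, [t1, t2]] = [[-20, -20], [10, 20]]

[[-20, -20], [10, 20]]


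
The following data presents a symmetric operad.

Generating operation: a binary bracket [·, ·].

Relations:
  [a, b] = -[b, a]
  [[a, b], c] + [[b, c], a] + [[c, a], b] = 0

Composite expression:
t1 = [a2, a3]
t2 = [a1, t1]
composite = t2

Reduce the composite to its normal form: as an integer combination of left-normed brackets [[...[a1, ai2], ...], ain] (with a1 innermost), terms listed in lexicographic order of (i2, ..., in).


[[a1, a2], a3] - [[a1, a3], a2]

A multilinear Lie element is pinned by a1-initial words (a1 innermost).
Composite bracket: [a1, [a2, a3]]
Full expansion: 4 signed words from ab - ba (2^2 = 4).
The a1-initial words carry the normal form:
  the word a1a2a3 carries sign +1 and contributes +[[a1, a2], a3]
  the word a1a3a2 carries sign -1 and contributes -[[a1, a3], a2]


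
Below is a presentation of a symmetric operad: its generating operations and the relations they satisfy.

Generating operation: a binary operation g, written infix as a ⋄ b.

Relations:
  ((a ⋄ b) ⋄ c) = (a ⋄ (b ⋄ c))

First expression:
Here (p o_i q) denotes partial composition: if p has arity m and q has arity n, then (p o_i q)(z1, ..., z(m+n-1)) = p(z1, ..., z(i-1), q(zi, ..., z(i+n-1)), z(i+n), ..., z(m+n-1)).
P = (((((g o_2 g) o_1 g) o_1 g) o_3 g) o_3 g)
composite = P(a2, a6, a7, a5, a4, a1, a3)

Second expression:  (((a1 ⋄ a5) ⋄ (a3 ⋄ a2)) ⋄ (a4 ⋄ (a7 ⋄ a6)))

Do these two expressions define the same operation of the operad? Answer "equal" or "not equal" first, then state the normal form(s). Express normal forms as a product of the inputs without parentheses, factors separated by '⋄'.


not equal: they reduce to a2 ⋄ a6 ⋄ a7 ⋄ a5 ⋄ a4 ⋄ a1 ⋄ a3 and a1 ⋄ a5 ⋄ a3 ⋄ a2 ⋄ a4 ⋄ a7 ⋄ a6

In normal form, the first expression is a2 ⋄ a6 ⋄ a7 ⋄ a5 ⋄ a4 ⋄ a1 ⋄ a3
In normal form, the second expression is a1 ⋄ a5 ⋄ a3 ⋄ a2 ⋄ a4 ⋄ a7 ⋄ a6
No match — not equal.


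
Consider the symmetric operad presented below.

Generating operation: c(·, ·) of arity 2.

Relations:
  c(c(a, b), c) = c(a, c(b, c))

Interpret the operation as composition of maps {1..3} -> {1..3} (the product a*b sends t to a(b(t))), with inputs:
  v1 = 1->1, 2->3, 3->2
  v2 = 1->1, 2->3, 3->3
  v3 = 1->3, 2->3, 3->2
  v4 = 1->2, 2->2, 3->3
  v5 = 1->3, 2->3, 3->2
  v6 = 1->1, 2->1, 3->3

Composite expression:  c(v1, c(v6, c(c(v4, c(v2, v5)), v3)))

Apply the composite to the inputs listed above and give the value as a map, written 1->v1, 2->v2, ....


1->2, 2->2, 3->2


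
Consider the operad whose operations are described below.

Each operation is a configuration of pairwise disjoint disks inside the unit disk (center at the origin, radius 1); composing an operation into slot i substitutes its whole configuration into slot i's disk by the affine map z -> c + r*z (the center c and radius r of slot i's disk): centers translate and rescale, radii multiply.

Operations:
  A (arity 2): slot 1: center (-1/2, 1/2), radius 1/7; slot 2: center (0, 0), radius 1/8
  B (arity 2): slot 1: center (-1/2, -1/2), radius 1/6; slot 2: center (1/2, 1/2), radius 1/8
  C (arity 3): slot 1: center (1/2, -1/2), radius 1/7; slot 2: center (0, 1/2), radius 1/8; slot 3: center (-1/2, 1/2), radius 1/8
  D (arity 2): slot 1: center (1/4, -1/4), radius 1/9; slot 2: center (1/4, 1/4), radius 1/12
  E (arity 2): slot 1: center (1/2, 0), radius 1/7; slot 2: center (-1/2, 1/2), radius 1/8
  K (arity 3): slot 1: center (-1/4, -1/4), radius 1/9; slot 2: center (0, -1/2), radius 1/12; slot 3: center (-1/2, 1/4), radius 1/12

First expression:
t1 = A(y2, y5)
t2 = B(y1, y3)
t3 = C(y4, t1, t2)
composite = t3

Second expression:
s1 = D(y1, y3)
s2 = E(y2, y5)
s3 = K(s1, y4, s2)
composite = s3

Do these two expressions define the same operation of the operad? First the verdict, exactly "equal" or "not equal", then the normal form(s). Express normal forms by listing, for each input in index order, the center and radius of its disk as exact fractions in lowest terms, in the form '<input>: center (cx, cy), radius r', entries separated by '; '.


not equal — first y1: center (-9/16, 7/16), radius 1/48; y2: center (-1/16, 9/16), radius 1/56; y3: center (-7/16, 9/16), radius 1/64; y4: center (1/2, -1/2), radius 1/7; y5: center (0, 1/2), radius 1/64, second y1: center (-2/9, -5/18), radius 1/81; y2: center (-11/24, 1/4), radius 1/84; y3: center (-2/9, -2/9), radius 1/108; y4: center (0, -1/2), radius 1/12; y5: center (-13/24, 7/24), radius 1/96

The first expression, normalized: y1: center (-9/16, 7/16), radius 1/48; y2: center (-1/16, 9/16), radius 1/56; y3: center (-7/16, 9/16), radius 1/64; y4: center (1/2, -1/2), radius 1/7; y5: center (0, 1/2), radius 1/64
The second expression, normalized: y1: center (-2/9, -5/18), radius 1/81; y2: center (-11/24, 1/4), radius 1/84; y3: center (-2/9, -2/9), radius 1/108; y4: center (0, -1/2), radius 1/12; y5: center (-13/24, 7/24), radius 1/96
The normal forms differ: not equal.


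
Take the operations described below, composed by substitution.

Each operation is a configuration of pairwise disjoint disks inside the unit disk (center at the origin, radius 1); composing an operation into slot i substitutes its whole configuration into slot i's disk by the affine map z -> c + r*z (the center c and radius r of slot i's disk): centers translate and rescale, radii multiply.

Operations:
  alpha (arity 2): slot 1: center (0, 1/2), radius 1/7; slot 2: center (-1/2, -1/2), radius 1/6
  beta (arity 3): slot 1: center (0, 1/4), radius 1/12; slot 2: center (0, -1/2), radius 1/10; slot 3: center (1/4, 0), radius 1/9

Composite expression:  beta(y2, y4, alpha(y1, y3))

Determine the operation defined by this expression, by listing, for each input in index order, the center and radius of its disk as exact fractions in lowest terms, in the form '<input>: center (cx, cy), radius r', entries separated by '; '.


Each y-disk chains the slot maps above it in beta; radii multiply.
y2 passes through 1 substitution, ending at center (0, 1/4), radius 1/12
y4 passes through 1 substitution, ending at center (0, -1/2), radius 1/10
y1 passes through 2 substitutions, ending at center (1/4, 1/18), radius 1/63
y3 passes through 2 substitutions, ending at center (7/36, -1/18), radius 1/54

y1: center (1/4, 1/18), radius 1/63; y2: center (0, 1/4), radius 1/12; y3: center (7/36, -1/18), radius 1/54; y4: center (0, -1/2), radius 1/10


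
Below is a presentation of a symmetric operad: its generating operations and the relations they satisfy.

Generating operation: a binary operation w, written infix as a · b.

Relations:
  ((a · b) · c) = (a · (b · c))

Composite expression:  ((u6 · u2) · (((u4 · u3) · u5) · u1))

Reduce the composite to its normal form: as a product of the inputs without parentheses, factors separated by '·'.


u6 · u2 · u4 · u3 · u5 · u1

Every regrouping of w is equal, so read the u-inputs in written order.
(u6 · u2) flattens to u6 · u2
(u4 · u3) flattens to u4 · u3
((u4 · u3) · u5) flattens to u4 · u3 · u5
(((u4 · u3) · u5) · u1) flattens to u4 · u3 · u5 · u1
((u6 · u2) · (((u4 · u3) · u5) · u1)) flattens to u6 · u2 · u4 · u3 · u5 · u1


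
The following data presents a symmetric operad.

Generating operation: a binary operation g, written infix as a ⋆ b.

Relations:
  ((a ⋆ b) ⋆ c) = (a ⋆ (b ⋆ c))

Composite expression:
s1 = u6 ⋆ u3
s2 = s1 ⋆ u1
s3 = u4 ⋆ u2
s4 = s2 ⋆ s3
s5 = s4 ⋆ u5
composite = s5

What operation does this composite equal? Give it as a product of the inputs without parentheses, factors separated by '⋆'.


u6 ⋆ u3 ⋆ u1 ⋆ u4 ⋆ u2 ⋆ u5

Associativity of g dissolves the nesting; only the u-input order survives.
(u6 ⋆ u3) flattens to u6 ⋆ u3
((u6 ⋆ u3) ⋆ u1) flattens to u6 ⋆ u3 ⋆ u1
(u4 ⋆ u2) flattens to u4 ⋆ u2
(((u6 ⋆ u3) ⋆ u1) ⋆ (u4 ⋆ u2)) flattens to u6 ⋆ u3 ⋆ u1 ⋆ u4 ⋆ u2
((((u6 ⋆ u3) ⋆ u1) ⋆ (u4 ⋆ u2)) ⋆ u5) flattens to u6 ⋆ u3 ⋆ u1 ⋆ u4 ⋆ u2 ⋆ u5


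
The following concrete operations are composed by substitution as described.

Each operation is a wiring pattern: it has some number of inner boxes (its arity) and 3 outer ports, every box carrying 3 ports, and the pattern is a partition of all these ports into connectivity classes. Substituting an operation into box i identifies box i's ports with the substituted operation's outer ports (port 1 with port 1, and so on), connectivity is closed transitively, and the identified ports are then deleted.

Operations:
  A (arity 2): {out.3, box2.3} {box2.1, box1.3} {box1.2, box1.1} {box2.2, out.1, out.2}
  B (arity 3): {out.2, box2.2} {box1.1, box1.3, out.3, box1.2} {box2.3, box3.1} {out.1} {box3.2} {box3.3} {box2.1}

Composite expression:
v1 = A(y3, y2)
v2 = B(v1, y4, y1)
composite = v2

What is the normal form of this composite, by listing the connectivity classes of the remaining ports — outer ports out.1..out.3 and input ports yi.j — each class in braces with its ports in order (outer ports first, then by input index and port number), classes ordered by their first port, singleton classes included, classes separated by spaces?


Treat the ports identified at B as solder joints: merge, then drop.
composing A on (y3, y2), with out.j its own outer ports: {out.1, out.2, y2.2} {out.3, y2.3} {y2.1, y3.3} {y3.1, y3.2}
composing B on (y3, y2, y4, y1), with out.j its own outer ports: {out.1} {out.2, y4.2} {out.3, y2.2, y2.3} {y1.1, y4.3} {y1.2} {y1.3} {y2.1, y3.3} {y3.1, y3.2} {y4.1}

{out.1} {out.2, y4.2} {out.3, y2.2, y2.3} {y1.1, y4.3} {y1.2} {y1.3} {y2.1, y3.3} {y3.1, y3.2} {y4.1}


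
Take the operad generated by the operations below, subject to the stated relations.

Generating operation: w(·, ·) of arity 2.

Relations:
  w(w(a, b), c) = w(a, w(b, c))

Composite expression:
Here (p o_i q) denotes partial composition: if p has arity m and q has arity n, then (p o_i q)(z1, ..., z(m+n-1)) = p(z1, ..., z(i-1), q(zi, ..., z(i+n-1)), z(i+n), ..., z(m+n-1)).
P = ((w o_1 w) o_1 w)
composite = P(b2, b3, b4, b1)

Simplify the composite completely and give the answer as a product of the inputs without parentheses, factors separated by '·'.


b2 · b3 · b4 · b1


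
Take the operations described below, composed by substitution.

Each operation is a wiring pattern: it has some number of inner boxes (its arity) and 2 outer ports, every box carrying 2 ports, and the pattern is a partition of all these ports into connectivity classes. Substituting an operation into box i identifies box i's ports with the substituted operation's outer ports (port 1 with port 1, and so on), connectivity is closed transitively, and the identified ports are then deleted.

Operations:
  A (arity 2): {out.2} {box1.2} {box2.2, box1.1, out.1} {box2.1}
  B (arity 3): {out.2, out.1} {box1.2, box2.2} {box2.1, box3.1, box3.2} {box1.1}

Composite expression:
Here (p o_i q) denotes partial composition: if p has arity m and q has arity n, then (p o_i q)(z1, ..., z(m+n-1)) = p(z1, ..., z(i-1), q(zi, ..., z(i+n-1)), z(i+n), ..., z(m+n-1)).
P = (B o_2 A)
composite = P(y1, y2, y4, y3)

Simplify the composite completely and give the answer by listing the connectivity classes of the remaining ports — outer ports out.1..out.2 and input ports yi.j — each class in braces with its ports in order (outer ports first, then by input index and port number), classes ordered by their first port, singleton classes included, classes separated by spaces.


{out.1, out.2} {y1.1} {y1.2} {y2.1, y3.1, y3.2, y4.2} {y2.2} {y4.1}

Two ports join when wires chain via B-identified ports.
composing A on (y2, y4), with out.j its own outer ports: {out.1, y2.1, y4.2} {out.2} {y2.2} {y4.1}
composing B on (y1, y2, y4, y3), with out.j its own outer ports: {out.1, out.2} {y1.1} {y1.2} {y2.1, y3.1, y3.2, y4.2} {y2.2} {y4.1}


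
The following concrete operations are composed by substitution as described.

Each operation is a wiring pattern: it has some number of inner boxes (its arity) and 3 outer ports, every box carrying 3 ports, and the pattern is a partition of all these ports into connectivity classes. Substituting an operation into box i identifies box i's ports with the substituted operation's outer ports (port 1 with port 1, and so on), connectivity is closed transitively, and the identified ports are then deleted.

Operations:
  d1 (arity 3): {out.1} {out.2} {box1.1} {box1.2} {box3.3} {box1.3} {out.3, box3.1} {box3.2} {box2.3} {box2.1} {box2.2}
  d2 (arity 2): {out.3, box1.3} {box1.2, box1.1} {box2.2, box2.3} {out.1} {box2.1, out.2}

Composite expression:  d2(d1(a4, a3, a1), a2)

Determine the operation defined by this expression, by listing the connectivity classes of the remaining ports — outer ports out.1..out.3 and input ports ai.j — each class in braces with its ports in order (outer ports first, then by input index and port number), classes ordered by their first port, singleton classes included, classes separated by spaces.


Treat the ports identified at d2 as solder joints: merge, then drop.
stage d1: inputs (a4, a3, a1), connectivity {out.1} {out.2} {out.3, a1.1} {a1.2} {a1.3} {a3.1} {a3.2} {a3.3} {a4.1} {a4.2} {a4.3}, out.j its boundary
stage d2: inputs (a4, a3, a1, a2), connectivity {out.1} {out.2, a2.1} {out.3, a1.1} {a1.2} {a1.3} {a2.2, a2.3} {a3.1} {a3.2} {a3.3} {a4.1} {a4.2} {a4.3}, out.j its boundary

{out.1} {out.2, a2.1} {out.3, a1.1} {a1.2} {a1.3} {a2.2, a2.3} {a3.1} {a3.2} {a3.3} {a4.1} {a4.2} {a4.3}


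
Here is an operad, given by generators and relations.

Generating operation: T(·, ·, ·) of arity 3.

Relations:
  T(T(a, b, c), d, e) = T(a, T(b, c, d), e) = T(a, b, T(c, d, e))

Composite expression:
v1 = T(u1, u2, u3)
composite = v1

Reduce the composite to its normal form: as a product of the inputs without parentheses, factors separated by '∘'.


Every regrouping of T is equal, so read the u-inputs in written order.
T(u1, u2, u3) flattens to u1 ∘ u2 ∘ u3

u1 ∘ u2 ∘ u3


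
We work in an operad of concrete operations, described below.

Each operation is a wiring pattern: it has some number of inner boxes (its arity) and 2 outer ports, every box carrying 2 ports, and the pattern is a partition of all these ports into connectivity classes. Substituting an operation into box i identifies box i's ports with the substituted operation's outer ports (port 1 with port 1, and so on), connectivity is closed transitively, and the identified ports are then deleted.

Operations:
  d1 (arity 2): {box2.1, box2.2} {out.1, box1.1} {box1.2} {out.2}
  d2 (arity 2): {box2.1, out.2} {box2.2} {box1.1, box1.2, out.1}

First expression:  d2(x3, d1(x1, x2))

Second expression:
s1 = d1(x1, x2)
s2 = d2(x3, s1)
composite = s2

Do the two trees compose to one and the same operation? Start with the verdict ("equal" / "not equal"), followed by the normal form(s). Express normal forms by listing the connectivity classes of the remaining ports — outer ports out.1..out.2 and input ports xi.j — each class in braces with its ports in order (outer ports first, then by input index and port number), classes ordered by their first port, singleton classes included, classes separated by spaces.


equal; both compose to {out.1, x3.1, x3.2} {out.2, x1.1} {x1.2} {x2.1, x2.2}

The first expression reduces to {out.1, x3.1, x3.2} {out.2, x1.1} {x1.2} {x2.1, x2.2}
The second expression reduces to {out.1, x3.1, x3.2} {out.2, x1.1} {x1.2} {x2.1, x2.2}
Same normal form: equal.


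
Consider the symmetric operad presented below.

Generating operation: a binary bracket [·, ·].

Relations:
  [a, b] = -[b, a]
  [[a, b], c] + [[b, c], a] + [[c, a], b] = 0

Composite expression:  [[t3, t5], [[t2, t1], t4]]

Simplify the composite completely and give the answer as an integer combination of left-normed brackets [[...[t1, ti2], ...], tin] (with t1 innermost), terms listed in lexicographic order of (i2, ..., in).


[[[[t1, t2], t4], t3], t5] - [[[[t1, t2], t4], t5], t3]


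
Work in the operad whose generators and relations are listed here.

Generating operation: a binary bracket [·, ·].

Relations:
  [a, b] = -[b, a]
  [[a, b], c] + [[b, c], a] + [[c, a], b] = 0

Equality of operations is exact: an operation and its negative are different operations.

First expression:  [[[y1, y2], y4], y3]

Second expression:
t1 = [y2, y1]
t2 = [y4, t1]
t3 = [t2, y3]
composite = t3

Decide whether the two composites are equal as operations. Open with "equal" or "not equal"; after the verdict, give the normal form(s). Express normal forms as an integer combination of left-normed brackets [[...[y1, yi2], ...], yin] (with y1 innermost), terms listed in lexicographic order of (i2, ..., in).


The first composite normalizes to [[[y1, y2], y4], y3]
The second composite normalizes to [[[y1, y2], y4], y3]
One common form — equal.

equal; the common form is [[[y1, y2], y4], y3]


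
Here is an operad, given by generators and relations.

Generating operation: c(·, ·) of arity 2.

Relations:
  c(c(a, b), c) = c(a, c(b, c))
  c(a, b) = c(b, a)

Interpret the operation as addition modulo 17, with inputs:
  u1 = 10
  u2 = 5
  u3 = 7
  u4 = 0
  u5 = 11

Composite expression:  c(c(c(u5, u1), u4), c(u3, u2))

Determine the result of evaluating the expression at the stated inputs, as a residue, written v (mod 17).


c(u5, u1) = 4
c(c(u5, u1), u4) = 4
c(u3, u2) = 12
c(c(c(u5, u1), u4), c(u3, u2)) = 16

16 (mod 17)


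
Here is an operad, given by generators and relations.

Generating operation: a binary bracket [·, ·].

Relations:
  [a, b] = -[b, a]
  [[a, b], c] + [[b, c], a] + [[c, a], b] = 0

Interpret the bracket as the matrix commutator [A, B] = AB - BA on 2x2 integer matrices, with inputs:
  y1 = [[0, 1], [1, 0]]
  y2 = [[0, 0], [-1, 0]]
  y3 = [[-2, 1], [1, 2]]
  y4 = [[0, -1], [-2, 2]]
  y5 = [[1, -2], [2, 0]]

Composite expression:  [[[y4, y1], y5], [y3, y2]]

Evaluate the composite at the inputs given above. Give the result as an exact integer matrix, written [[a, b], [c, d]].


[[8, -4], [4, -8]]

[y4, y1] = [[1, -2], [2, -1]]
[[y4, y1], y5] = [[0, -2], [-2, 0]]
[y3, y2] = [[-1, 0], [-4, 1]]
[[[y4, y1], y5], [y3, y2]] = [[8, -4], [4, -8]]


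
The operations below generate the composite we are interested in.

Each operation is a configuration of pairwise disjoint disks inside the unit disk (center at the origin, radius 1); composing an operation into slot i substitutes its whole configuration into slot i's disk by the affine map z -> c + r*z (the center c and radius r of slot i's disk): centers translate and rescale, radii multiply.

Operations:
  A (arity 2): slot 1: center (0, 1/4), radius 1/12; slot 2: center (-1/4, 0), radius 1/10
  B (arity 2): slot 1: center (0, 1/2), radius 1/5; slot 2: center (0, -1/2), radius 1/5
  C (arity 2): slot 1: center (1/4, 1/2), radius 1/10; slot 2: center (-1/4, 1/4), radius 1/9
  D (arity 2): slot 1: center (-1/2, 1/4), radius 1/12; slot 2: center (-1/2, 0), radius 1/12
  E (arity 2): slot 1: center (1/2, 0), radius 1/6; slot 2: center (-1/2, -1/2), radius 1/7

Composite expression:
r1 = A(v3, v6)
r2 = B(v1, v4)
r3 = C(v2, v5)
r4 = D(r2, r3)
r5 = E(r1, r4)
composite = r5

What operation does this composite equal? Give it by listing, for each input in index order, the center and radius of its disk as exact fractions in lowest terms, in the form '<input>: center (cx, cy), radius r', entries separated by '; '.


v1: center (-4/7, -11/24), radius 1/420; v2: center (-191/336, -83/168), radius 1/840; v3: center (1/2, 1/24), radius 1/72; v4: center (-4/7, -79/168), radius 1/420; v5: center (-193/336, -167/336), radius 1/756; v6: center (11/24, 0), radius 1/60

Below E, radii multiply path by path; the v-disk centers shift.
v3 passes through 2 substitutions, ending at center (1/2, 1/24), radius 1/72
v6 passes through 2 substitutions, ending at center (11/24, 0), radius 1/60
v1 passes through 3 substitutions, ending at center (-4/7, -11/24), radius 1/420
v4 passes through 3 substitutions, ending at center (-4/7, -79/168), radius 1/420
v2 passes through 3 substitutions, ending at center (-191/336, -83/168), radius 1/840
v5 passes through 3 substitutions, ending at center (-193/336, -167/336), radius 1/756


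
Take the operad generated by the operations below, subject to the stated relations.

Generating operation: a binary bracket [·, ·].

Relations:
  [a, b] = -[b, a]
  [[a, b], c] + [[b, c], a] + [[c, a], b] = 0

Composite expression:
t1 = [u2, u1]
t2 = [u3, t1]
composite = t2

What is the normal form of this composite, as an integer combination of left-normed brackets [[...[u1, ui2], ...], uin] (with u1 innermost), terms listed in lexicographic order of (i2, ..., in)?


A multilinear Lie element is pinned by u1-initial words (u1 innermost).
Composite bracket: [u3, [u2, u1]]
Full expansion: 4 signed words from ab - ba (2^2 = 4).
Words beginning with u1 determine it all:
  u1u2u3 appears with sign +1, giving the term +[[u1, u2], u3]

[[u1, u2], u3]


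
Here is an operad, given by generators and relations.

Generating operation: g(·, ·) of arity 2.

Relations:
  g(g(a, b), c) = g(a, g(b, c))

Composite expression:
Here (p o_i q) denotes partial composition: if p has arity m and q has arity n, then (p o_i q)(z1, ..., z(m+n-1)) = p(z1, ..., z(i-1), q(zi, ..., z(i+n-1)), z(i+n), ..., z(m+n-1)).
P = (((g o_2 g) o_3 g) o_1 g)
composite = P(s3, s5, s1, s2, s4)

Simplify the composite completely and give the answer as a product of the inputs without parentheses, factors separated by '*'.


s3 * s5 * s1 * s2 * s4


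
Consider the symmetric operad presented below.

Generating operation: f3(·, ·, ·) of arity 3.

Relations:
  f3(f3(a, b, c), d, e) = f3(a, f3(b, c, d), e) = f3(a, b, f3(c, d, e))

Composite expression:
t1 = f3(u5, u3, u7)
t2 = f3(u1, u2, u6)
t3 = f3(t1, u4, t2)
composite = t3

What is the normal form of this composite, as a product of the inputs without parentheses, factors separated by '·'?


u5 · u3 · u7 · u4 · u1 · u2 · u6

Associativity of f3 dissolves the nesting; only the u-input order survives.
f3(u5, u3, u7) linearizes to u5 · u3 · u7
f3(u1, u2, u6) linearizes to u1 · u2 · u6
f3(f3(u5, u3, u7), u4, f3(u1, u2, u6)) linearizes to u5 · u3 · u7 · u4 · u1 · u2 · u6


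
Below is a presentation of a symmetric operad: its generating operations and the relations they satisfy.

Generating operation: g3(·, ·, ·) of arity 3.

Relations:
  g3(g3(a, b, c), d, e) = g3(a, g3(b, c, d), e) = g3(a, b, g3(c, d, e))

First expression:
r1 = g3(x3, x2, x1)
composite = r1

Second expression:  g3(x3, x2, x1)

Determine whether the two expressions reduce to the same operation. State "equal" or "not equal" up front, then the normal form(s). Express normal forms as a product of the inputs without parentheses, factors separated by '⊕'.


equal — both sides give x3 ⊕ x2 ⊕ x1

Reducing the first expression gives x3 ⊕ x2 ⊕ x1
Reducing the second expression gives x3 ⊕ x2 ⊕ x1
The forms coincide; equal.


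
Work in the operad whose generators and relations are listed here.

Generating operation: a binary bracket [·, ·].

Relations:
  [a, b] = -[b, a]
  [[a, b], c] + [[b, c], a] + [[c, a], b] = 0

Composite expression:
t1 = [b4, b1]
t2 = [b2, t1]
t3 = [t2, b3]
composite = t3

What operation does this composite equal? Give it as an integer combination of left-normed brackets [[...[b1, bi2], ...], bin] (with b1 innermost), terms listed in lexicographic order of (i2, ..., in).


[[[b1, b4], b2], b3]

In the tensor algebra, words opening b1 carry the b1-anchored form.
Composite bracket: [[b2, [b4, b1]], b3]
Under [a, b] = ab - ba we get 8 signed associative words (2^3 = 8).
Words beginning with b1 determine it all:
  sign of b1b4b2b3 is +1, so it contributes +[[[b1, b4], b2], b3]


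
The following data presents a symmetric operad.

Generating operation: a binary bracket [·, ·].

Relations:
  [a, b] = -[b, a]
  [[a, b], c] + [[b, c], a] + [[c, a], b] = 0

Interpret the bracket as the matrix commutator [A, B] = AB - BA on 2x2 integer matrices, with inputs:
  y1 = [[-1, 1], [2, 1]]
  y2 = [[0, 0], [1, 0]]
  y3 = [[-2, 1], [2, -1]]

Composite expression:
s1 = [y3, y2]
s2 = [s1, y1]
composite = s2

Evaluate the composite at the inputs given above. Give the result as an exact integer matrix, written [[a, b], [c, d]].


[y3, y2] = [[1, 0], [1, -1]]
[[y3, y2], y1] = [[-1, 2], [-6, 1]]

[[-1, 2], [-6, 1]]


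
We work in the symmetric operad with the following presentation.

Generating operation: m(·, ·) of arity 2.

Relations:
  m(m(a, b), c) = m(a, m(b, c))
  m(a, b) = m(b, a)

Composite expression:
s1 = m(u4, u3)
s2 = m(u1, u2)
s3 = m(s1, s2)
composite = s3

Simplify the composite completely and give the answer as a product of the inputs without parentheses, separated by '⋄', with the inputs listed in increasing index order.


u1 ⋄ u2 ⋄ u3 ⋄ u4

Shape and order are irrelevant to m; the u-input set decides.
m(u4, u3) reduces to u4 ⋄ u3
m(u1, u2) reduces to u1 ⋄ u2
m(m(u4, u3), m(u1, u2)) reduces to u4 ⋄ u3 ⋄ u1 ⋄ u2
the factors in increasing index order: u1 ⋄ u2 ⋄ u3 ⋄ u4


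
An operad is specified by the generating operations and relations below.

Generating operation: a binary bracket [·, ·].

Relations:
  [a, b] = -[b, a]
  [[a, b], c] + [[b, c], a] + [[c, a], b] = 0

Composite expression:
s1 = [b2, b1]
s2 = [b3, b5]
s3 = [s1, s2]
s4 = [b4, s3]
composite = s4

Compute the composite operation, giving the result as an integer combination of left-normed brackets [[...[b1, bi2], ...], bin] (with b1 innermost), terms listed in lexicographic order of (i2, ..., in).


Expand each bracket as ab - ba; the b1-initial words give the coefficients.
Composite bracket: [b4, [[b2, b1], [b3, b5]]]
The bracket unfolds into 16 signed words via [a, b] = ab - ba (2^4 = 16).
Only words starting with b1 matter:
  b1b2b3b5b4 appears with sign +1, giving the term +[[[[b1, b2], b3], b5], b4]
  b1b2b5b3b4 appears with sign -1, giving the term -[[[[b1, b2], b5], b3], b4]

[[[[b1, b2], b3], b5], b4] - [[[[b1, b2], b5], b3], b4]


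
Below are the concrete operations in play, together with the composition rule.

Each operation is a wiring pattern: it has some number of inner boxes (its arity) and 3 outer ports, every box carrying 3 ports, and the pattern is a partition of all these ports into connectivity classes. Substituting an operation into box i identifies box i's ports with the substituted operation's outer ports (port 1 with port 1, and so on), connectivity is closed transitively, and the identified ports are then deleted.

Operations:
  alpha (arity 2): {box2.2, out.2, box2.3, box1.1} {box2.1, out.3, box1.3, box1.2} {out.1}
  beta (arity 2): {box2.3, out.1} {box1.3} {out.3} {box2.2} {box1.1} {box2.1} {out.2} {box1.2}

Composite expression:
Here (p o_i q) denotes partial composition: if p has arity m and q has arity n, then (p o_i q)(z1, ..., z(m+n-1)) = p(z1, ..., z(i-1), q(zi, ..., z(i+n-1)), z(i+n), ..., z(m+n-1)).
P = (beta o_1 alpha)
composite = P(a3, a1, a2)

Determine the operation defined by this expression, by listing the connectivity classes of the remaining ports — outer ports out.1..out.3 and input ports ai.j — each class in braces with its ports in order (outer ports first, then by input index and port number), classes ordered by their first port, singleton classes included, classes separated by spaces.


{out.1, a2.3} {out.2} {out.3} {a1.1, a3.2, a3.3} {a1.2, a1.3, a3.1} {a2.1} {a2.2}

Substituting into beta glues patterns; closure does the rest.
after alpha, the pattern on (a3, a1) reads {out.1} {out.2, a1.2, a1.3, a3.1} {out.3, a1.1, a3.2, a3.3} (out.j = its outer ports)
after beta, the pattern on (a3, a1, a2) reads {out.1, a2.3} {out.2} {out.3} {a1.1, a3.2, a3.3} {a1.2, a1.3, a3.1} {a2.1} {a2.2} (out.j = its outer ports)


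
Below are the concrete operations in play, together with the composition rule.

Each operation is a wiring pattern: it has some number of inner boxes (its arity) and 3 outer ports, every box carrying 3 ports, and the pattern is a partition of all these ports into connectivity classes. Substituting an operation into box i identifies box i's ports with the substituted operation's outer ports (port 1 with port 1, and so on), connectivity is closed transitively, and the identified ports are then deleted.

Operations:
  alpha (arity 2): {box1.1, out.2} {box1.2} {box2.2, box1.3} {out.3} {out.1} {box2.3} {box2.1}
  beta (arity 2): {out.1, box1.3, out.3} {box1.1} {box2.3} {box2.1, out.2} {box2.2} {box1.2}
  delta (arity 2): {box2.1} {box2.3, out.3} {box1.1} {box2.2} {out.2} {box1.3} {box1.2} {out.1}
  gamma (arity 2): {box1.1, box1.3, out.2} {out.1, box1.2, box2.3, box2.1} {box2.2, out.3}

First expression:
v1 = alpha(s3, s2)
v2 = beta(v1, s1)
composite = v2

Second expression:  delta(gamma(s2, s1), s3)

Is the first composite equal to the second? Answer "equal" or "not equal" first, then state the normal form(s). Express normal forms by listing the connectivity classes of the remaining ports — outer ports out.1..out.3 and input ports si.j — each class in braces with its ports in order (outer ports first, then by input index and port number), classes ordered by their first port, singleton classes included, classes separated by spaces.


not equal; the first gives {out.1, out.3} {out.2, s1.1} {s1.2} {s1.3} {s2.1} {s2.2, s3.3} {s2.3} {s3.1} {s3.2} and the second {out.1} {out.2} {out.3, s3.3} {s1.1, s1.3, s2.2} {s1.2} {s2.1, s2.3} {s3.1} {s3.2}

The first composite normalizes to {out.1, out.3} {out.2, s1.1} {s1.2} {s1.3} {s2.1} {s2.2, s3.3} {s2.3} {s3.1} {s3.2}
The second composite normalizes to {out.1} {out.2} {out.3, s3.3} {s1.1, s1.3, s2.2} {s1.2} {s2.1, s2.3} {s3.1} {s3.2}
The forms do not match — not equal.
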